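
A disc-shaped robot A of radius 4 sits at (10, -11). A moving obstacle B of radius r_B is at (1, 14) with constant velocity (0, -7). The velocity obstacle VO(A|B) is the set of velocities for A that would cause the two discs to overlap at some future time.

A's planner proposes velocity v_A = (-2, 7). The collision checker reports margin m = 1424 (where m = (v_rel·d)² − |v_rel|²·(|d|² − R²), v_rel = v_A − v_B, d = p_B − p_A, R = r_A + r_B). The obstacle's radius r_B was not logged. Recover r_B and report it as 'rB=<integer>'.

m = 1424
d = (-9, 25);  v_rel = (-2, 14),  |v_rel|² = 200
v_rel×d = (-2)·(25) − (14)·(-9) = 76
since m = R²·200 − 76²:  R² = (5776 + 1424) / 200 = 36
R = √36 = 6  ⇒  r_B = 6 − 4 = 2

rB=2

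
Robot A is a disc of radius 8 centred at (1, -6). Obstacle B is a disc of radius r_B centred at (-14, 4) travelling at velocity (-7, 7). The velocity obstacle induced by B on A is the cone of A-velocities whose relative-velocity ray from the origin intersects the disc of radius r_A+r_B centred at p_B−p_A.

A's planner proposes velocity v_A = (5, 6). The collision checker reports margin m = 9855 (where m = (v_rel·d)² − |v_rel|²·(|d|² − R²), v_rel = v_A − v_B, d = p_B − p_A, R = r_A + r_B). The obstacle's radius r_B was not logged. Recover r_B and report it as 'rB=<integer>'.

m = 9855
d = (-15, 10);  v_rel = (12, -1),  |v_rel|² = 145
v_rel×d = (12)·(10) − (-1)·(-15) = 105
since m = R²·145 − 105²:  R² = (11025 + 9855) / 145 = 144
R = √144 = 12  ⇒  r_B = 12 − 8 = 4

rB=4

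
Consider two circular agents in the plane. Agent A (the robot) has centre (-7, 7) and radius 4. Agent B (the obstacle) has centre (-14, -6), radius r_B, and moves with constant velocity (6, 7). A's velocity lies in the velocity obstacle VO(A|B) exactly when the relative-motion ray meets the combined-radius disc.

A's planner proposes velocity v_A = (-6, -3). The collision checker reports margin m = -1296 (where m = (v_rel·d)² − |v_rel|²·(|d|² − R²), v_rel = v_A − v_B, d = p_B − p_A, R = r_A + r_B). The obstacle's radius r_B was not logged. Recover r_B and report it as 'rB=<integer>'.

m = -1296
d = (-7, -13);  v_rel = (-12, -10),  |v_rel|² = 244
v_rel×d = (-12)·(-13) − (-10)·(-7) = 86
since m = R²·244 − 86²:  R² = (7396 + -1296) / 244 = 25
R = √25 = 5  ⇒  r_B = 5 − 4 = 1

rB=1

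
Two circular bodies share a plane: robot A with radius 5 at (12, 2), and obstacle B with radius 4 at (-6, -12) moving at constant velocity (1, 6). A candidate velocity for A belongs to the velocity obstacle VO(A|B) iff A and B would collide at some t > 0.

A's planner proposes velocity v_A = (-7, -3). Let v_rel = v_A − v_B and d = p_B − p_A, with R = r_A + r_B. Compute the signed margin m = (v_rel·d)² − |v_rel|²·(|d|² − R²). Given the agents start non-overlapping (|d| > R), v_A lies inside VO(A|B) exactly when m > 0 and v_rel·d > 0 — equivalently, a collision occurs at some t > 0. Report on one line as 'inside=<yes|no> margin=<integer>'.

d = (-18, -14),  |d|² = 520;  R = 5+4 = 9,  c = 520−9² = 439
v_rel = (-8, -9),  |v_rel|² = 145;  v_rel·d = (-8)·(-18) + (-9)·(-14) = 270
145·t² − 540·t + 439 = 0  ⇒  m = 270² − 145·439 = 9245
m = 9245 > 0,  v_rel·d = 270 > 0  ⇒  inside

inside=yes margin=9245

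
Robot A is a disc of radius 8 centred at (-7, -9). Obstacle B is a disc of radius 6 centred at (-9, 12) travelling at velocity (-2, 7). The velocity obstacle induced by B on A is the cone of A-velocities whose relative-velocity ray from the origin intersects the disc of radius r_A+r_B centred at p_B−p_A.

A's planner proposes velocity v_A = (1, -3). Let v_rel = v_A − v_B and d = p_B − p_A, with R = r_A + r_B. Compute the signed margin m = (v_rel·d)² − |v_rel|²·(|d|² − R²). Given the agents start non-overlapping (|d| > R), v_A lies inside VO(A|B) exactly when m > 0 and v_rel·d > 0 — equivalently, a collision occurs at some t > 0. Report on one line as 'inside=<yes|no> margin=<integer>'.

d = (-2, 21),  |d|² = 445;  R = 8+6 = 14,  c = 445−14² = 249
v_rel = (3, -10),  |v_rel|² = 109;  v_rel·d = (3)·(-2) + (-10)·(21) = -216
109·t² + 432·t + 249 = 0  ⇒  m = (-216)² − 109·249 = 19515
m = 19515 > 0,  v_rel·d = -216 < 0  ⇒  outside

inside=no margin=19515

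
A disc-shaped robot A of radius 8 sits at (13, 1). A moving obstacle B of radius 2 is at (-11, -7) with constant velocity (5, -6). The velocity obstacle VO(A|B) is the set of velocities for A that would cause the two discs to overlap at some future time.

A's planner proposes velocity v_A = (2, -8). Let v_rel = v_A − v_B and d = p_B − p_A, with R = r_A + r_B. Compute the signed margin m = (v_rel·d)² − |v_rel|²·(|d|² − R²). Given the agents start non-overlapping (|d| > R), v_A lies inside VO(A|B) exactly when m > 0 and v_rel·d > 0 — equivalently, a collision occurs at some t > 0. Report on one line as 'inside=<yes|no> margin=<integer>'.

d = (-24, -8),  |d|² = 640;  R = 8+2 = 10,  c = 640−10² = 540
v_rel = (-3, -2),  |v_rel|² = 13;  v_rel·d = (-3)·(-24) + (-2)·(-8) = 88
13·t² − 176·t + 540 = 0  ⇒  m = 88² − 13·540 = 724
m = 724 > 0,  v_rel·d = 88 > 0  ⇒  inside

inside=yes margin=724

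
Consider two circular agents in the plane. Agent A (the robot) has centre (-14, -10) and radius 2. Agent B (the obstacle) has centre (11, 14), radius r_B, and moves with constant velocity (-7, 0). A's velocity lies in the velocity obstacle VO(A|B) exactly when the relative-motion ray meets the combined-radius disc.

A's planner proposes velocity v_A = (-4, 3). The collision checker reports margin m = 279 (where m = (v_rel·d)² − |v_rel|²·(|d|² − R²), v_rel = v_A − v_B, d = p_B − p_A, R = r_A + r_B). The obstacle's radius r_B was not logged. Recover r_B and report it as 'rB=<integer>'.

m = 279
d = (25, 24);  v_rel = (3, 3),  |v_rel|² = 18
v_rel×d = (3)·(24) − (3)·(25) = -3
since m = R²·18 − (-3)²:  R² = (9 + 279) / 18 = 16
R = √16 = 4  ⇒  r_B = 4 − 2 = 2

rB=2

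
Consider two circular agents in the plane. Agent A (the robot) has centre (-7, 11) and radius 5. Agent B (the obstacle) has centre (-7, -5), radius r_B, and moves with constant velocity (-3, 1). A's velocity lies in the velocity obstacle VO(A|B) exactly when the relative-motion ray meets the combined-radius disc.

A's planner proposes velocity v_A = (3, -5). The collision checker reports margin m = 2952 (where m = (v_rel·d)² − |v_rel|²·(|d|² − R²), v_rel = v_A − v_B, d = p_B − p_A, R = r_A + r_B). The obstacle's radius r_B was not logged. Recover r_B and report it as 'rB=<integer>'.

m = 2952
d = (0, -16);  v_rel = (6, -6),  |v_rel|² = 72
v_rel×d = (6)·(-16) − (-6)·(0) = -96
since m = R²·72 − (-96)²:  R² = (9216 + 2952) / 72 = 169
R = √169 = 13  ⇒  r_B = 13 − 5 = 8

rB=8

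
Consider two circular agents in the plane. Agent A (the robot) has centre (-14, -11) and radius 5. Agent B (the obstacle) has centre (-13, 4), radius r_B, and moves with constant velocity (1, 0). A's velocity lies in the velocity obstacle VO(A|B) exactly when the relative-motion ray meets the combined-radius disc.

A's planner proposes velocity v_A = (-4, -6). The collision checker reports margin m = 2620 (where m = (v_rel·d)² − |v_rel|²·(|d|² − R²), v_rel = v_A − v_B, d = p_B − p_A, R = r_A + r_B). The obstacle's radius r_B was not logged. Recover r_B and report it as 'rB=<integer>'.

m = 2620
d = (1, 15);  v_rel = (-5, -6),  |v_rel|² = 61
v_rel×d = (-5)·(15) − (-6)·(1) = -69
since m = R²·61 − (-69)²:  R² = (4761 + 2620) / 61 = 121
R = √121 = 11  ⇒  r_B = 11 − 5 = 6

rB=6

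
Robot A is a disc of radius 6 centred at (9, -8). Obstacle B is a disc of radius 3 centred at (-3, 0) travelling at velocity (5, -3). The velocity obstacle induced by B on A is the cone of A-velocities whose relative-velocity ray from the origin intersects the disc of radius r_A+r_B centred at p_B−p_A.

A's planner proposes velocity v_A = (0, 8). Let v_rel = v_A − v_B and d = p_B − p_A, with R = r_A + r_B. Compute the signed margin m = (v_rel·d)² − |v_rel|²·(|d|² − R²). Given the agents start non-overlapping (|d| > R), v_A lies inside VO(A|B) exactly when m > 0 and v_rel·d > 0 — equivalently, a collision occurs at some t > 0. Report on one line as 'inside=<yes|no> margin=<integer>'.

d = (-12, 8),  |d|² = 208;  R = 6+3 = 9,  c = 208−9² = 127
v_rel = (-5, 11),  |v_rel|² = 146;  v_rel·d = (-5)·(-12) + (11)·(8) = 148
146·t² − 296·t + 127 = 0  ⇒  m = 148² − 146·127 = 3362
m = 3362 > 0,  v_rel·d = 148 > 0  ⇒  inside

inside=yes margin=3362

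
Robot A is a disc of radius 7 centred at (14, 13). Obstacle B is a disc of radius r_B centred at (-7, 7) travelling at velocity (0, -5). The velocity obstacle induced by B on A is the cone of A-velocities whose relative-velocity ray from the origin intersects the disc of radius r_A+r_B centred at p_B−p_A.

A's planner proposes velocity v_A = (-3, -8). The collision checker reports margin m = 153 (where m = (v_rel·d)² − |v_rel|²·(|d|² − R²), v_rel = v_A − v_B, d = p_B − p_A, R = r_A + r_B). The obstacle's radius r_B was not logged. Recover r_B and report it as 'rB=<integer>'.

m = 153
d = (-21, -6);  v_rel = (-3, -3),  |v_rel|² = 18
v_rel×d = (-3)·(-6) − (-3)·(-21) = -45
since m = R²·18 − (-45)²:  R² = (2025 + 153) / 18 = 121
R = √121 = 11  ⇒  r_B = 11 − 7 = 4

rB=4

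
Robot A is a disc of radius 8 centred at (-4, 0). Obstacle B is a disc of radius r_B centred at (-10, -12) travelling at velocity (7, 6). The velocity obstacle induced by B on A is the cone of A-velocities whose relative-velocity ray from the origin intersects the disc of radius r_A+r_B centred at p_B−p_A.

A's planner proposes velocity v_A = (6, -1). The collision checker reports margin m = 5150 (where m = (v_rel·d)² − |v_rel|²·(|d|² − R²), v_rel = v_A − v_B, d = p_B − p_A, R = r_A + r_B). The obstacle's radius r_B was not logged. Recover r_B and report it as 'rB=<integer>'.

m = 5150
d = (-6, -12);  v_rel = (-1, -7),  |v_rel|² = 50
v_rel×d = (-1)·(-12) − (-7)·(-6) = -30
since m = R²·50 − (-30)²:  R² = (900 + 5150) / 50 = 121
R = √121 = 11  ⇒  r_B = 11 − 8 = 3

rB=3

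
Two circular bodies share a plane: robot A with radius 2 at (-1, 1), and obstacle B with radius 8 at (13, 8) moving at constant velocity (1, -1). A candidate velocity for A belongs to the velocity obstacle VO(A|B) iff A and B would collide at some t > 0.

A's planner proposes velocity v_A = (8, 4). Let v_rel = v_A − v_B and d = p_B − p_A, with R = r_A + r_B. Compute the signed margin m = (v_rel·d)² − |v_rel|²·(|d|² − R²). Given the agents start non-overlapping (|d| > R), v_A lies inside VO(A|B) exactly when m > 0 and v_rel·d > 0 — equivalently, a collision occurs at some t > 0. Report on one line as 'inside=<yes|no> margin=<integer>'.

d = (14, 7),  |d|² = 245;  R = 2+8 = 10,  c = 245−10² = 145
v_rel = (7, 5),  |v_rel|² = 74;  v_rel·d = (7)·(14) + (5)·(7) = 133
74·t² − 266·t + 145 = 0  ⇒  m = 133² − 74·145 = 6959
m = 6959 > 0,  v_rel·d = 133 > 0  ⇒  inside

inside=yes margin=6959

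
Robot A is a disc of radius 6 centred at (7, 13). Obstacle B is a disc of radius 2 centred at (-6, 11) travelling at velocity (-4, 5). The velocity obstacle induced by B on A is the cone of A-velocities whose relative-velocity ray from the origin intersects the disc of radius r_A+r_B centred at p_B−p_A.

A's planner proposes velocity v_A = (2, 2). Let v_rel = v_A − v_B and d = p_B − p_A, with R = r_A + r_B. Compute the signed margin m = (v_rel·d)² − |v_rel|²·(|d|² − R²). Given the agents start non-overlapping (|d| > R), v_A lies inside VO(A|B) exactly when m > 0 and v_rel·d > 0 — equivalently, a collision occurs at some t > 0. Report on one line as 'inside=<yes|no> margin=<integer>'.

d = (-13, -2),  |d|² = 173;  R = 6+2 = 8,  c = 173−8² = 109
v_rel = (6, -3),  |v_rel|² = 45;  v_rel·d = (6)·(-13) + (-3)·(-2) = -72
45·t² + 144·t + 109 = 0  ⇒  m = (-72)² − 45·109 = 279
m = 279 > 0,  v_rel·d = -72 < 0  ⇒  outside

inside=no margin=279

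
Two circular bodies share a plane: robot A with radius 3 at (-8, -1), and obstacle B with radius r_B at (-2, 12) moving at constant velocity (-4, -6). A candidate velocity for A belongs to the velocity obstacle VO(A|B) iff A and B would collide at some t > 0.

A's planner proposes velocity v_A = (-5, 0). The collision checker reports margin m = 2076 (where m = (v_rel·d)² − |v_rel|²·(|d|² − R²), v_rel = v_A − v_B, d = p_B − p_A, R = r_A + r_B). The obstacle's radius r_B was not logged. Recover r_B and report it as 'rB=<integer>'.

m = 2076
d = (6, 13);  v_rel = (-1, 6),  |v_rel|² = 37
v_rel×d = (-1)·(13) − (6)·(6) = -49
since m = R²·37 − (-49)²:  R² = (2401 + 2076) / 37 = 121
R = √121 = 11  ⇒  r_B = 11 − 3 = 8

rB=8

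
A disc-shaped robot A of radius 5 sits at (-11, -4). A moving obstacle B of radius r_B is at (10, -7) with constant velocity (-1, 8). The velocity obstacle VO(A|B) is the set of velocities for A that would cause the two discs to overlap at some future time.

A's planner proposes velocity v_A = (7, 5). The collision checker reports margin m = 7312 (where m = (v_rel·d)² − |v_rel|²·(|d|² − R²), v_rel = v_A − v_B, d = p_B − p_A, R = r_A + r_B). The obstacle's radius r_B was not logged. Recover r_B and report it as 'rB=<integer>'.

m = 7312
d = (21, -3);  v_rel = (8, -3),  |v_rel|² = 73
v_rel×d = (8)·(-3) − (-3)·(21) = 39
since m = R²·73 − 39²:  R² = (1521 + 7312) / 73 = 121
R = √121 = 11  ⇒  r_B = 11 − 5 = 6

rB=6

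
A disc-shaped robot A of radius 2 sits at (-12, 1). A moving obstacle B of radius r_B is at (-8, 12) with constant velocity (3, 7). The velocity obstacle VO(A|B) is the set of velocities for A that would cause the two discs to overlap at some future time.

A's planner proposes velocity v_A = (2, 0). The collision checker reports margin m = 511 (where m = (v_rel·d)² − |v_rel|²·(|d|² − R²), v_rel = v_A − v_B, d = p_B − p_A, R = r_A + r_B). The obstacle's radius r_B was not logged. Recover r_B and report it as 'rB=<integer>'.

m = 511
d = (4, 11);  v_rel = (-1, -7),  |v_rel|² = 50
v_rel×d = (-1)·(11) − (-7)·(4) = 17
since m = R²·50 − 17²:  R² = (289 + 511) / 50 = 16
R = √16 = 4  ⇒  r_B = 4 − 2 = 2

rB=2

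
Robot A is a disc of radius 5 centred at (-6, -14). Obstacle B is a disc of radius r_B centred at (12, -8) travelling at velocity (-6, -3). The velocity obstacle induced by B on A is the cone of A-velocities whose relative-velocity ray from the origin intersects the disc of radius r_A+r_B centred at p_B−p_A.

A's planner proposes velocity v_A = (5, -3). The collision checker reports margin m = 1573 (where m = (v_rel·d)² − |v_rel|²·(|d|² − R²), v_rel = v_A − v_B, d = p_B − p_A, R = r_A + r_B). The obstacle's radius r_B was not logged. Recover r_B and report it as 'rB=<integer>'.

m = 1573
d = (18, 6);  v_rel = (11, 0),  |v_rel|² = 121
v_rel×d = (11)·(6) − (0)·(18) = 66
since m = R²·121 − 66²:  R² = (4356 + 1573) / 121 = 49
R = √49 = 7  ⇒  r_B = 7 − 5 = 2

rB=2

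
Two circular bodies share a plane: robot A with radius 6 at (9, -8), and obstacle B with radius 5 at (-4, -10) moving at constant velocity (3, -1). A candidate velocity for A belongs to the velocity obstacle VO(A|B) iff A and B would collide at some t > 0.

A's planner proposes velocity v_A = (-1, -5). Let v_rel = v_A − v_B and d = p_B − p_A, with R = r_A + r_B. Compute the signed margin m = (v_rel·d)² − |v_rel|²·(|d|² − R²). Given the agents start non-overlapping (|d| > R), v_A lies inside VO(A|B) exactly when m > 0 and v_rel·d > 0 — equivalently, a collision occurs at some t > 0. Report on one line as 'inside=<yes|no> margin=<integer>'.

d = (-13, -2),  |d|² = 173;  R = 6+5 = 11,  c = 173−11² = 52
v_rel = (-4, -4),  |v_rel|² = 32;  v_rel·d = (-4)·(-13) + (-4)·(-2) = 60
32·t² − 120·t + 52 = 0  ⇒  m = 60² − 32·52 = 1936
m = 1936 > 0,  v_rel·d = 60 > 0  ⇒  inside

inside=yes margin=1936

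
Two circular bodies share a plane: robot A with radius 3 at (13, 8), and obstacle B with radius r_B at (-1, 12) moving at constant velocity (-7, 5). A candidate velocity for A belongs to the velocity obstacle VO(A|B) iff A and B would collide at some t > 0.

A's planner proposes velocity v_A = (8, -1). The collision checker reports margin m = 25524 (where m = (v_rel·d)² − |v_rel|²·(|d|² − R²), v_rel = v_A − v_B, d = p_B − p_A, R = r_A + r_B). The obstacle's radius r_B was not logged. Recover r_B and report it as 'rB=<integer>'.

m = 25524
d = (-14, 4);  v_rel = (15, -6),  |v_rel|² = 261
v_rel×d = (15)·(4) − (-6)·(-14) = -24
since m = R²·261 − (-24)²:  R² = (576 + 25524) / 261 = 100
R = √100 = 10  ⇒  r_B = 10 − 3 = 7

rB=7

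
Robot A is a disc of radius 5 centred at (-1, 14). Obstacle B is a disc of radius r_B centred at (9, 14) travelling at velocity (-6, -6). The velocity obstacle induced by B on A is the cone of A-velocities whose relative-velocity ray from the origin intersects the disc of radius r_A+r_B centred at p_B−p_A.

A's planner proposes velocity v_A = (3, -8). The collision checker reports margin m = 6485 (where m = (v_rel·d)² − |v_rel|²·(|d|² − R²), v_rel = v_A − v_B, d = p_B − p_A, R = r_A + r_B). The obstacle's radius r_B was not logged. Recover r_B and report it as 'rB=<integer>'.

m = 6485
d = (10, 0);  v_rel = (9, -2),  |v_rel|² = 85
v_rel×d = (9)·(0) − (-2)·(10) = 20
since m = R²·85 − 20²:  R² = (400 + 6485) / 85 = 81
R = √81 = 9  ⇒  r_B = 9 − 5 = 4

rB=4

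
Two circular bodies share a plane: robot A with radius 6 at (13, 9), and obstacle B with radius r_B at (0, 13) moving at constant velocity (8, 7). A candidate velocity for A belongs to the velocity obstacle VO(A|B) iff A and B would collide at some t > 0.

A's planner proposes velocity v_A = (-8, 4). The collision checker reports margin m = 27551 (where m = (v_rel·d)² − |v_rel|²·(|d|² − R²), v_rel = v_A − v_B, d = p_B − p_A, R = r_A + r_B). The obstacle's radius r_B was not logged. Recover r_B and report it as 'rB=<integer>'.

m = 27551
d = (-13, 4);  v_rel = (-16, -3),  |v_rel|² = 265
v_rel×d = (-16)·(4) − (-3)·(-13) = -103
since m = R²·265 − (-103)²:  R² = (10609 + 27551) / 265 = 144
R = √144 = 12  ⇒  r_B = 12 − 6 = 6

rB=6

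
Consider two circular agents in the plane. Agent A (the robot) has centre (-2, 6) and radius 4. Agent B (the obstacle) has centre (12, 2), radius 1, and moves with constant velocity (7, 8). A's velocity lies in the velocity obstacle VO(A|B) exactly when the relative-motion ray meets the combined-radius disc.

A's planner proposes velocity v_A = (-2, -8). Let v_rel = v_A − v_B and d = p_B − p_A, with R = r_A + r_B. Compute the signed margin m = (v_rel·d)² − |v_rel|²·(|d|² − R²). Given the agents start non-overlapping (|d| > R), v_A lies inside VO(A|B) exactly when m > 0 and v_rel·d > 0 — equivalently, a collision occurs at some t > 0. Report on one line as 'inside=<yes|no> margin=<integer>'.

d = (14, -4),  |d|² = 212;  R = 4+1 = 5,  c = 212−5² = 187
v_rel = (-9, -16),  |v_rel|² = 337;  v_rel·d = (-9)·(14) + (-16)·(-4) = -62
337·t² + 124·t + 187 = 0  ⇒  m = (-62)² − 337·187 = -59175
m = -59175 < 0,  v_rel·d = -62 < 0  ⇒  outside

inside=no margin=-59175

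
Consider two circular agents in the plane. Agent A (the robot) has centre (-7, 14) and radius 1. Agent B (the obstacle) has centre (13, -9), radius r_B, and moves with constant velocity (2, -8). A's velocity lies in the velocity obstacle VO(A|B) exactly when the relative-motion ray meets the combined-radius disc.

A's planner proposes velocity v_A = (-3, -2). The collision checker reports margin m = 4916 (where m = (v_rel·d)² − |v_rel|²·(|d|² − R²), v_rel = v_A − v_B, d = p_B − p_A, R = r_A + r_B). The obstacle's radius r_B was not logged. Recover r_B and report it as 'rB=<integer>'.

m = 4916
d = (20, -23);  v_rel = (-5, 6),  |v_rel|² = 61
v_rel×d = (-5)·(-23) − (6)·(20) = -5
since m = R²·61 − (-5)²:  R² = (25 + 4916) / 61 = 81
R = √81 = 9  ⇒  r_B = 9 − 1 = 8

rB=8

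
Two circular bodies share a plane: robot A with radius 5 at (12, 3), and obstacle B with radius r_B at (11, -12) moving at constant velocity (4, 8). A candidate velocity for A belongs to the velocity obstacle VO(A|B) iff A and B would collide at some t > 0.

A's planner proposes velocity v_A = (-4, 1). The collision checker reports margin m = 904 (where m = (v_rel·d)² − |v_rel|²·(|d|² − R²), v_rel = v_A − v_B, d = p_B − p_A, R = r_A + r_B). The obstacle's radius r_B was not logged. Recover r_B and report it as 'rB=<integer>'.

m = 904
d = (-1, -15);  v_rel = (-8, -7),  |v_rel|² = 113
v_rel×d = (-8)·(-15) − (-7)·(-1) = 113
since m = R²·113 − 113²:  R² = (12769 + 904) / 113 = 121
R = √121 = 11  ⇒  r_B = 11 − 5 = 6

rB=6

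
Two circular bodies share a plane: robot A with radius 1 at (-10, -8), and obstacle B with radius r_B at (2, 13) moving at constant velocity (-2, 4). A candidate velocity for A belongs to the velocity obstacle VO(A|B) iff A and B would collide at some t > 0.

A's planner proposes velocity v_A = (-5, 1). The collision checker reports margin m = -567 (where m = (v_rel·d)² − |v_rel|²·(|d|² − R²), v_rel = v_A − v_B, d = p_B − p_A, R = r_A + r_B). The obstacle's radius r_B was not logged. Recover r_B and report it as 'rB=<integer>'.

m = -567
d = (12, 21);  v_rel = (-3, -3),  |v_rel|² = 18
v_rel×d = (-3)·(21) − (-3)·(12) = -27
since m = R²·18 − (-27)²:  R² = (729 + -567) / 18 = 9
R = √9 = 3  ⇒  r_B = 3 − 1 = 2

rB=2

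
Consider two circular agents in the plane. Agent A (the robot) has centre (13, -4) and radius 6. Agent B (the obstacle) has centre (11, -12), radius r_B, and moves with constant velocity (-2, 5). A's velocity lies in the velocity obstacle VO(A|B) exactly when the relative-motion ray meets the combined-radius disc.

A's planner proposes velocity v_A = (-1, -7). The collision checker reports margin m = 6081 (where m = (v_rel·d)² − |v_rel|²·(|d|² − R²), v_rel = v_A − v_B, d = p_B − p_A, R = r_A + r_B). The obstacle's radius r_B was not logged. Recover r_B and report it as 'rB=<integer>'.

m = 6081
d = (-2, -8);  v_rel = (1, -12),  |v_rel|² = 145
v_rel×d = (1)·(-8) − (-12)·(-2) = -32
since m = R²·145 − (-32)²:  R² = (1024 + 6081) / 145 = 49
R = √49 = 7  ⇒  r_B = 7 − 6 = 1

rB=1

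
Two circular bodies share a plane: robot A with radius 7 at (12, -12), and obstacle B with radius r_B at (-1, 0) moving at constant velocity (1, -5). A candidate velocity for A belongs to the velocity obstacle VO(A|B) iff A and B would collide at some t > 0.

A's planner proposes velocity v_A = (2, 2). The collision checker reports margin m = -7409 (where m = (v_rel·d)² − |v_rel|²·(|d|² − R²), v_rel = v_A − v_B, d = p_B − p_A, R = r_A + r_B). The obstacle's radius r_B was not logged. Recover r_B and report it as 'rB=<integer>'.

m = -7409
d = (-13, 12);  v_rel = (1, 7),  |v_rel|² = 50
v_rel×d = (1)·(12) − (7)·(-13) = 103
since m = R²·50 − 103²:  R² = (10609 + -7409) / 50 = 64
R = √64 = 8  ⇒  r_B = 8 − 7 = 1

rB=1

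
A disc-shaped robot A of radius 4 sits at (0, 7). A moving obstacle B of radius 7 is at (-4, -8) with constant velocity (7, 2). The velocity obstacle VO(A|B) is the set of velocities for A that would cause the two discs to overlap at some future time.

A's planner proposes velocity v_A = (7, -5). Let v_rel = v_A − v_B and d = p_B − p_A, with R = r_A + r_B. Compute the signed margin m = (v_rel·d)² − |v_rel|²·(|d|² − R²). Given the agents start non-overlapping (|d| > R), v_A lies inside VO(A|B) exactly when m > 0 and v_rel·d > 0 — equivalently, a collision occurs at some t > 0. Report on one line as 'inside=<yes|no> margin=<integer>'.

d = (-4, -15),  |d|² = 241;  R = 4+7 = 11,  c = 241−11² = 120
v_rel = (0, -7),  |v_rel|² = 49;  v_rel·d = (0)·(-4) + (-7)·(-15) = 105
49·t² − 210·t + 120 = 0  ⇒  m = 105² − 49·120 = 5145
m = 5145 > 0,  v_rel·d = 105 > 0  ⇒  inside

inside=yes margin=5145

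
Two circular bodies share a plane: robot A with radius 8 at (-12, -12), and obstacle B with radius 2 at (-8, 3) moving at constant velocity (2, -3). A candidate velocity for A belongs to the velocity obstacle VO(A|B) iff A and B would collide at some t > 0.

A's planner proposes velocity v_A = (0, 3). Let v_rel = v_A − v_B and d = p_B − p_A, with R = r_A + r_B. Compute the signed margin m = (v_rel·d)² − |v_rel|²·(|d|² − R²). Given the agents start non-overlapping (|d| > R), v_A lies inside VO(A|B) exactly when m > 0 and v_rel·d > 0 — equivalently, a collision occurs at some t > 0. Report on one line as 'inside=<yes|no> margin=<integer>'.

d = (4, 15),  |d|² = 241;  R = 8+2 = 10,  c = 241−10² = 141
v_rel = (-2, 6),  |v_rel|² = 40;  v_rel·d = (-2)·(4) + (6)·(15) = 82
40·t² − 164·t + 141 = 0  ⇒  m = 82² − 40·141 = 1084
m = 1084 > 0,  v_rel·d = 82 > 0  ⇒  inside

inside=yes margin=1084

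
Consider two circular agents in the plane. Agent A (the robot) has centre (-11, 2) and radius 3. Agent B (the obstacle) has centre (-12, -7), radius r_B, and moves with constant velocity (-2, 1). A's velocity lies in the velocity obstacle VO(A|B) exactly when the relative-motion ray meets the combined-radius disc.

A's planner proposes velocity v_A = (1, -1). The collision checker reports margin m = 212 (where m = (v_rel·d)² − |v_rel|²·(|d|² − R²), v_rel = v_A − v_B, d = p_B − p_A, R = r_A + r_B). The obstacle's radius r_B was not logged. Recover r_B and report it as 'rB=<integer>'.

m = 212
d = (-1, -9);  v_rel = (3, -2),  |v_rel|² = 13
v_rel×d = (3)·(-9) − (-2)·(-1) = -29
since m = R²·13 − (-29)²:  R² = (841 + 212) / 13 = 81
R = √81 = 9  ⇒  r_B = 9 − 3 = 6

rB=6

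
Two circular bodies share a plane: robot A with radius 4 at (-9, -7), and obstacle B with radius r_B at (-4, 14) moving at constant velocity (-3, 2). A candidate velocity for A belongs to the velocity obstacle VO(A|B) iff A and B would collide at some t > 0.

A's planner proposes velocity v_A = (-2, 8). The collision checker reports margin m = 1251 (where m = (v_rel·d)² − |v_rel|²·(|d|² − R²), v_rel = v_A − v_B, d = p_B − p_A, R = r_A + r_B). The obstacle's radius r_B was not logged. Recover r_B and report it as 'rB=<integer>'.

m = 1251
d = (5, 21);  v_rel = (1, 6),  |v_rel|² = 37
v_rel×d = (1)·(21) − (6)·(5) = -9
since m = R²·37 − (-9)²:  R² = (81 + 1251) / 37 = 36
R = √36 = 6  ⇒  r_B = 6 − 4 = 2

rB=2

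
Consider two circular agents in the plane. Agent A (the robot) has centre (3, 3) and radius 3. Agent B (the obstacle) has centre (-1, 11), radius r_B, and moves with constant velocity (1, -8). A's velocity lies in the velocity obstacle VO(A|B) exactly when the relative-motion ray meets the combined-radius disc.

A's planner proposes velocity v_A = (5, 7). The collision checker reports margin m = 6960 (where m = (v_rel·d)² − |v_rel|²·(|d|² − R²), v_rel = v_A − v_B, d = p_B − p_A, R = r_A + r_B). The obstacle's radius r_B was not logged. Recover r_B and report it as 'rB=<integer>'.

m = 6960
d = (-4, 8);  v_rel = (4, 15),  |v_rel|² = 241
v_rel×d = (4)·(8) − (15)·(-4) = 92
since m = R²·241 − 92²:  R² = (8464 + 6960) / 241 = 64
R = √64 = 8  ⇒  r_B = 8 − 3 = 5

rB=5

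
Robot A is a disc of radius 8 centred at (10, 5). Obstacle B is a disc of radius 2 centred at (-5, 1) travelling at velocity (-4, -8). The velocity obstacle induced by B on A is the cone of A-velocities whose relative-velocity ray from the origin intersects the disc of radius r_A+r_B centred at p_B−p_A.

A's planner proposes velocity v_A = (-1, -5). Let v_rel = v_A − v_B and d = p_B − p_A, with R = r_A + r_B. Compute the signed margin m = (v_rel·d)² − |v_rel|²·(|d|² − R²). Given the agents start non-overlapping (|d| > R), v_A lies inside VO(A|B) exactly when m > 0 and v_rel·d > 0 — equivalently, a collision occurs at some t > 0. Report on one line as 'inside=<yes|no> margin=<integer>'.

d = (-15, -4),  |d|² = 241;  R = 8+2 = 10,  c = 241−10² = 141
v_rel = (3, 3),  |v_rel|² = 18;  v_rel·d = (3)·(-15) + (3)·(-4) = -57
18·t² + 114·t + 141 = 0  ⇒  m = (-57)² − 18·141 = 711
m = 711 > 0,  v_rel·d = -57 < 0  ⇒  outside

inside=no margin=711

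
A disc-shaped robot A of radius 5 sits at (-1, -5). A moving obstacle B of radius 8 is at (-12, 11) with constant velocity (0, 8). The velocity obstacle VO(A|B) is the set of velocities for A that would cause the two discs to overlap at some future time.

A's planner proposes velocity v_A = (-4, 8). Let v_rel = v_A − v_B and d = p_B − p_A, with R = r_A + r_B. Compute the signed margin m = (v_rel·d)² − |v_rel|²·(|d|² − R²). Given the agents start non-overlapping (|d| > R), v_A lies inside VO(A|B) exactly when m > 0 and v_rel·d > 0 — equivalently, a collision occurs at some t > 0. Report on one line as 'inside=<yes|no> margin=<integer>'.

d = (-11, 16),  |d|² = 377;  R = 5+8 = 13,  c = 377−13² = 208
v_rel = (-4, 0),  |v_rel|² = 16;  v_rel·d = (-4)·(-11) + (0)·(16) = 44
16·t² − 88·t + 208 = 0  ⇒  m = 44² − 16·208 = -1392
m = -1392 < 0,  v_rel·d = 44 > 0  ⇒  outside

inside=no margin=-1392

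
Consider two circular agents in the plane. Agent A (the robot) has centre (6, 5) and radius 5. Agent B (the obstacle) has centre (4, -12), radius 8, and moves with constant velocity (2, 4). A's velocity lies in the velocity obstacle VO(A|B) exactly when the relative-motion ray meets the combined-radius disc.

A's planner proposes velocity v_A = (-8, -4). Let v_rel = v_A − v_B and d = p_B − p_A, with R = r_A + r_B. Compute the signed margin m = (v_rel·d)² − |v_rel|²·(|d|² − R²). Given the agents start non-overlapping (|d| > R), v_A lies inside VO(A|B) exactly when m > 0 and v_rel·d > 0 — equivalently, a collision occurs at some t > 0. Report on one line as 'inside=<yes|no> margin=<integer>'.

d = (-2, -17),  |d|² = 293;  R = 5+8 = 13,  c = 293−13² = 124
v_rel = (-10, -8),  |v_rel|² = 164;  v_rel·d = (-10)·(-2) + (-8)·(-17) = 156
164·t² − 312·t + 124 = 0  ⇒  m = 156² − 164·124 = 4000
m = 4000 > 0,  v_rel·d = 156 > 0  ⇒  inside

inside=yes margin=4000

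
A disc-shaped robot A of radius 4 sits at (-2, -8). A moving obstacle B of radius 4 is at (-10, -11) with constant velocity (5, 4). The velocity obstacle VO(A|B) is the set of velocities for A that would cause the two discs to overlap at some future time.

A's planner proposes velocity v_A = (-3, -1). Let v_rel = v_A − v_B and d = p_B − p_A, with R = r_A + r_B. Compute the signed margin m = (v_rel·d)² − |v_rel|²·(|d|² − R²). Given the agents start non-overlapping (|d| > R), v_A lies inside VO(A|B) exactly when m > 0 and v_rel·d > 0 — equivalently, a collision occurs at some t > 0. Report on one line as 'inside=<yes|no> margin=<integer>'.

d = (-8, -3),  |d|² = 73;  R = 4+4 = 8,  c = 73−8² = 9
v_rel = (-8, -5),  |v_rel|² = 89;  v_rel·d = (-8)·(-8) + (-5)·(-3) = 79
89·t² − 158·t + 9 = 0  ⇒  m = 79² − 89·9 = 5440
m = 5440 > 0,  v_rel·d = 79 > 0  ⇒  inside

inside=yes margin=5440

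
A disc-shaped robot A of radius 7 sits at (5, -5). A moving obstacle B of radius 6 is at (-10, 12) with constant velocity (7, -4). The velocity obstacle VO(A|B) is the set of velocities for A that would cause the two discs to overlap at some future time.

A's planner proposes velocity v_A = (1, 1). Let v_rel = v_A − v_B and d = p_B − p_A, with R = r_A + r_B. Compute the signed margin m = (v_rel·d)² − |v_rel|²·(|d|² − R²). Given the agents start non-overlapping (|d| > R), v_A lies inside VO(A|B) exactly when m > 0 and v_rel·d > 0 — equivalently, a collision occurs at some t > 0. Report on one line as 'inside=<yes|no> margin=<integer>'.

d = (-15, 17),  |d|² = 514;  R = 7+6 = 13,  c = 514−13² = 345
v_rel = (-6, 5),  |v_rel|² = 61;  v_rel·d = (-6)·(-15) + (5)·(17) = 175
61·t² − 350·t + 345 = 0  ⇒  m = 175² − 61·345 = 9580
m = 9580 > 0,  v_rel·d = 175 > 0  ⇒  inside

inside=yes margin=9580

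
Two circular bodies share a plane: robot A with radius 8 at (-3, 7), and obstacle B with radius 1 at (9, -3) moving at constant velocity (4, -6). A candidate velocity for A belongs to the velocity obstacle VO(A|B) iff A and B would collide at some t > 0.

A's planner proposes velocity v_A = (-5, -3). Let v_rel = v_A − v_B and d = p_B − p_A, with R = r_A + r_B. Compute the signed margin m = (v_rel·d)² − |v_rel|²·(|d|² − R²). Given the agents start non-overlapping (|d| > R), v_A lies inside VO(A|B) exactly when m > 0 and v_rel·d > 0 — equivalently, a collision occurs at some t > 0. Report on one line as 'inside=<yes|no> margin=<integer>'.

d = (12, -10),  |d|² = 244;  R = 8+1 = 9,  c = 244−9² = 163
v_rel = (-9, 3),  |v_rel|² = 90;  v_rel·d = (-9)·(12) + (3)·(-10) = -138
90·t² + 276·t + 163 = 0  ⇒  m = (-138)² − 90·163 = 4374
m = 4374 > 0,  v_rel·d = -138 < 0  ⇒  outside

inside=no margin=4374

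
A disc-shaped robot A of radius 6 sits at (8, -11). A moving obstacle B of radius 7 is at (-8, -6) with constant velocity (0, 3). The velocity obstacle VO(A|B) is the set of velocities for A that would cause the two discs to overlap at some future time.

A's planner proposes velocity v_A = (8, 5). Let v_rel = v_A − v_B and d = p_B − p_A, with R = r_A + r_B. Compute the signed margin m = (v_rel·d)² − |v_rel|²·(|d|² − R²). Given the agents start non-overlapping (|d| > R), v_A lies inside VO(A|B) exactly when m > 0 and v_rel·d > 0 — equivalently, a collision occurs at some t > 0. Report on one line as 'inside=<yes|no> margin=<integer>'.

d = (-16, 5),  |d|² = 281;  R = 6+7 = 13,  c = 281−13² = 112
v_rel = (8, 2),  |v_rel|² = 68;  v_rel·d = (8)·(-16) + (2)·(5) = -118
68·t² + 236·t + 112 = 0  ⇒  m = (-118)² − 68·112 = 6308
m = 6308 > 0,  v_rel·d = -118 < 0  ⇒  outside

inside=no margin=6308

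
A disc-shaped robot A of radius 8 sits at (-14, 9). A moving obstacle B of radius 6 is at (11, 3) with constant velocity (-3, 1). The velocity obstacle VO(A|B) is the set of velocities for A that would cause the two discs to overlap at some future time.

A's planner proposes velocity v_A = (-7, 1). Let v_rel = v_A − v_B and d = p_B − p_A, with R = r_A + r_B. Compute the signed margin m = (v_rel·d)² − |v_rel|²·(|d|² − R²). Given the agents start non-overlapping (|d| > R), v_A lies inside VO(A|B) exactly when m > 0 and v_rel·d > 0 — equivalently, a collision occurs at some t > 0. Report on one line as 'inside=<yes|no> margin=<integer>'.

d = (25, -6),  |d|² = 661;  R = 8+6 = 14,  c = 661−14² = 465
v_rel = (-4, 0),  |v_rel|² = 16;  v_rel·d = (-4)·(25) + (0)·(-6) = -100
16·t² + 200·t + 465 = 0  ⇒  m = (-100)² − 16·465 = 2560
m = 2560 > 0,  v_rel·d = -100 < 0  ⇒  outside

inside=no margin=2560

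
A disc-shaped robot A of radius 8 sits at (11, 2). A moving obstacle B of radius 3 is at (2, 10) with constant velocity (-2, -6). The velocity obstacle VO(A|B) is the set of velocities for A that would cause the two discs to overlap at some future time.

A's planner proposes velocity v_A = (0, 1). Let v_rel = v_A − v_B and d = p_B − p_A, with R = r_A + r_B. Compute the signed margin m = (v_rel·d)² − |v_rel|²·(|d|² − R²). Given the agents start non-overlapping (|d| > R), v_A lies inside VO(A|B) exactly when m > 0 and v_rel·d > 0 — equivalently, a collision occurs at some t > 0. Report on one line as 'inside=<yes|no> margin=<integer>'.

d = (-9, 8),  |d|² = 145;  R = 8+3 = 11,  c = 145−11² = 24
v_rel = (2, 7),  |v_rel|² = 53;  v_rel·d = (2)·(-9) + (7)·(8) = 38
53·t² − 76·t + 24 = 0  ⇒  m = 38² − 53·24 = 172
m = 172 > 0,  v_rel·d = 38 > 0  ⇒  inside

inside=yes margin=172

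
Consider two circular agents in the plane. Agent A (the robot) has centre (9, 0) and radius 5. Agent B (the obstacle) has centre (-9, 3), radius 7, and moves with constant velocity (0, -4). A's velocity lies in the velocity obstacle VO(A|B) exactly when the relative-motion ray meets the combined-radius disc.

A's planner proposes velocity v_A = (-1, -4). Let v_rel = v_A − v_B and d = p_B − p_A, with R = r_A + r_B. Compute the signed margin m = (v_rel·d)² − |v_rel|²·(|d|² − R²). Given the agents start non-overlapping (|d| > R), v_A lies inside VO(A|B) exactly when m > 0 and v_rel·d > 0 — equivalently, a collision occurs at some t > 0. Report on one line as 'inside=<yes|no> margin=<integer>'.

d = (-18, 3),  |d|² = 333;  R = 5+7 = 12,  c = 333−12² = 189
v_rel = (-1, 0),  |v_rel|² = 1;  v_rel·d = (-1)·(-18) + (0)·(3) = 18
1·t² − 36·t + 189 = 0  ⇒  m = 18² − 1·189 = 135
m = 135 > 0,  v_rel·d = 18 > 0  ⇒  inside

inside=yes margin=135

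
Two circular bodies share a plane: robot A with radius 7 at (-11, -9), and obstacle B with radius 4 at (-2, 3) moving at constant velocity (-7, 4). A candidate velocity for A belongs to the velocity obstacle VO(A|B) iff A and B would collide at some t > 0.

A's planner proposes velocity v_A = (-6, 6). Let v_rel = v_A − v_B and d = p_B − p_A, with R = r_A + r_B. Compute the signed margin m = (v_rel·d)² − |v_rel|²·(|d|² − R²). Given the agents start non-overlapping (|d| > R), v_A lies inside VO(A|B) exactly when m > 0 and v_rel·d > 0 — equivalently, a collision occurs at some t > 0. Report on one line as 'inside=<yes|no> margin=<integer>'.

d = (9, 12),  |d|² = 225;  R = 7+4 = 11,  c = 225−11² = 104
v_rel = (1, 2),  |v_rel|² = 5;  v_rel·d = (1)·(9) + (2)·(12) = 33
5·t² − 66·t + 104 = 0  ⇒  m = 33² − 5·104 = 569
m = 569 > 0,  v_rel·d = 33 > 0  ⇒  inside

inside=yes margin=569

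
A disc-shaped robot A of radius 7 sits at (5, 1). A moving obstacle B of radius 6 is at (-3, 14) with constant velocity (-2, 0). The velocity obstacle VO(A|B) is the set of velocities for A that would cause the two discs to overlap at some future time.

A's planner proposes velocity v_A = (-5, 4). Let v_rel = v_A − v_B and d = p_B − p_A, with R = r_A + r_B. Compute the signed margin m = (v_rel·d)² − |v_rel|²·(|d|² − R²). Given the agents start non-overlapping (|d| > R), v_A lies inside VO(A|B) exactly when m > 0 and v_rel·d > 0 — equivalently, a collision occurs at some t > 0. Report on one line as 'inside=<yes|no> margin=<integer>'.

d = (-8, 13),  |d|² = 233;  R = 7+6 = 13,  c = 233−13² = 64
v_rel = (-3, 4),  |v_rel|² = 25;  v_rel·d = (-3)·(-8) + (4)·(13) = 76
25·t² − 152·t + 64 = 0  ⇒  m = 76² − 25·64 = 4176
m = 4176 > 0,  v_rel·d = 76 > 0  ⇒  inside

inside=yes margin=4176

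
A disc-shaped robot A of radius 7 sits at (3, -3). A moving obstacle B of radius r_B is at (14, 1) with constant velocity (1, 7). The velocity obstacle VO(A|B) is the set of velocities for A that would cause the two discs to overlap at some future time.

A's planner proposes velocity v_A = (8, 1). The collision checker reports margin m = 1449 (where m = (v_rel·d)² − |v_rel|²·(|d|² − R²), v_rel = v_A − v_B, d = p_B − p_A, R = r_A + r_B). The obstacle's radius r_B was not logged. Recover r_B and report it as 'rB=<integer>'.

m = 1449
d = (11, 4);  v_rel = (7, -6),  |v_rel|² = 85
v_rel×d = (7)·(4) − (-6)·(11) = 94
since m = R²·85 − 94²:  R² = (8836 + 1449) / 85 = 121
R = √121 = 11  ⇒  r_B = 11 − 7 = 4

rB=4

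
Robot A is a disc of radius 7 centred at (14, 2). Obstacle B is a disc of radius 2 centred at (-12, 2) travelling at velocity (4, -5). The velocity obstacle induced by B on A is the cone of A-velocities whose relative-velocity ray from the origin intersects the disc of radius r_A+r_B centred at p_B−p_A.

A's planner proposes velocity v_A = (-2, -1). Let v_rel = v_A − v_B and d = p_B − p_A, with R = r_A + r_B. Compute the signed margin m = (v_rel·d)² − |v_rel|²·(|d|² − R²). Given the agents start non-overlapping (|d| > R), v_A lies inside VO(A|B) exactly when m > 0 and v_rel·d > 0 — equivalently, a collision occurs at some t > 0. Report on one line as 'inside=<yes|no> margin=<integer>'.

d = (-26, 0),  |d|² = 676;  R = 7+2 = 9,  c = 676−9² = 595
v_rel = (-6, 4),  |v_rel|² = 52;  v_rel·d = (-6)·(-26) + (4)·(0) = 156
52·t² − 312·t + 595 = 0  ⇒  m = 156² − 52·595 = -6604
m = -6604 < 0,  v_rel·d = 156 > 0  ⇒  outside

inside=no margin=-6604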